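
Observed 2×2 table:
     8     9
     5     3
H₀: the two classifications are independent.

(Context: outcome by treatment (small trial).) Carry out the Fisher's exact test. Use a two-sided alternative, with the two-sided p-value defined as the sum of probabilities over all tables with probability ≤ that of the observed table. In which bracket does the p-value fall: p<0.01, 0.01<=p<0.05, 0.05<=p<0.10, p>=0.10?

Margins: r₁=17, r₂=8, c₁=13, c₂=12, n=25
p_obs = C(17,8)·C(8,5)/C(25,13); sum pmf over tables with pmf ≤ p_obs
p-value (two-sided) = 0.67277
→ bracket: p>=0.10

p-value bracket: p>=0.10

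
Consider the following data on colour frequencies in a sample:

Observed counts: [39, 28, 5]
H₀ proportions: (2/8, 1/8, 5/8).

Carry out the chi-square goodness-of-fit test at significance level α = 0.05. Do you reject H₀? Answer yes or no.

n = 72; E_i = n·p_i = [18.00, 9.00, 45.00]
χ² = (39−18.00)²/18.00 + (28−9.00)²/9.00 + (5−45.00)²/45.00 = 100.1667
df = 2
p-value (upper-tail) = 0.00000
At α=0.05: p < α → reject H₀

reject H₀: yes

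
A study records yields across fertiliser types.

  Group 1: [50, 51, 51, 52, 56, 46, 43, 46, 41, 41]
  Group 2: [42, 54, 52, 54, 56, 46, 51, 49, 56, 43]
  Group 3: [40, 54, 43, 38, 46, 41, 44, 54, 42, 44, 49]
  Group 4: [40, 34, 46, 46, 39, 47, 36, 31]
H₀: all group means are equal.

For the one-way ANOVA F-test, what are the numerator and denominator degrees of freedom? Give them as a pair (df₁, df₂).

k = 4 groups, N = 39 total
df = (k−1, N−k) = (4−1, 39−4) = (3, 35)

degrees of freedom = [3, 35]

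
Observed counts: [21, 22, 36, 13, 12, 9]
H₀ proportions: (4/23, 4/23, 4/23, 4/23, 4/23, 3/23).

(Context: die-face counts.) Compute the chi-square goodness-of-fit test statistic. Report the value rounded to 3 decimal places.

n = 113; E_i = n·p_i = [19.65, 19.65, 19.65, 19.65, 19.65, 14.74]
χ² = (21−19.65)²/19.65 + (22−19.65)²/19.65 + (36−19.65)²/19.65 + (13−19.65)²/19.65 + (12−19.65)²/19.65 + (9−14.74)²/14.74 = 21.4381
df = 5

test statistic = 21.438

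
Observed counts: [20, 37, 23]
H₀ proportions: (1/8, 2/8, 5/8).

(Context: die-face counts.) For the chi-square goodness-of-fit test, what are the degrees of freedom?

df = k − 1 = 3 − 1 = 2

degrees of freedom = 2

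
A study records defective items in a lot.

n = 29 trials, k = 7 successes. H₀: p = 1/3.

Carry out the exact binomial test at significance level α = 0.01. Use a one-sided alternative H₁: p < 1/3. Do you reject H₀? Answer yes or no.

reject H₀: no

Exact binomial: n=29, k=7, p₀=1/3=0.3333
P(X≤7) from Σ C(n,i)·p₀^i·(1−p₀)^(n−i)
p-value (one-sided, H₁ less) = 0.19858
At α=0.01: p ≥ α → fail to reject H₀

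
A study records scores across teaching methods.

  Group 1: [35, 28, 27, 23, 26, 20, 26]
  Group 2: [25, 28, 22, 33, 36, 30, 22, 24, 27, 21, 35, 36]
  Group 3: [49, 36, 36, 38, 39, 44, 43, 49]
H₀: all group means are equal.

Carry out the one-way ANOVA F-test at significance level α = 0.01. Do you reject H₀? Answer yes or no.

Group means [26.43, 28.25, 41.75], grand mean 31.778
SSB = Σnᵢ(x̄ᵢ−x̄)² = 1145.202; SSW = ΣΣ(x−x̄ᵢ)² = 681.464
MSB = 1145.202/2 = 572.6012; MSW = 681.464/24 = 28.3943
F = MSB/MSW = 20.1660
df = (2, 24)
p-value (upper-tail) = 0.00001
At α=0.01: p < α → reject H₀

reject H₀: yes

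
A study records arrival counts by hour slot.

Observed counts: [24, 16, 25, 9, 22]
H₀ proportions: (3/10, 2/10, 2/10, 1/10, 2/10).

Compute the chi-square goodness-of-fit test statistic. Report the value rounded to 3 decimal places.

test statistic = 3.531

n = 96; E_i = n·p_i = [28.80, 19.20, 19.20, 9.60, 19.20]
χ² = (24−28.80)²/28.80 + (16−19.20)²/19.20 + (25−19.20)²/19.20 + (9−9.60)²/9.60 + (22−19.20)²/19.20 = 3.5312
df = 4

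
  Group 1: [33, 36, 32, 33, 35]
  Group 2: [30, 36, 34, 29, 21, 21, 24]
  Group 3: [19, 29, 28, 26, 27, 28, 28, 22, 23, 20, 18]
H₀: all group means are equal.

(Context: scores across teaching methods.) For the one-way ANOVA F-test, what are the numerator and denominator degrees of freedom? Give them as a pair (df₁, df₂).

k = 3 groups, N = 23 total
df = (k−1, N−k) = (3−1, 23−3) = (2, 20)

degrees of freedom = [2, 20]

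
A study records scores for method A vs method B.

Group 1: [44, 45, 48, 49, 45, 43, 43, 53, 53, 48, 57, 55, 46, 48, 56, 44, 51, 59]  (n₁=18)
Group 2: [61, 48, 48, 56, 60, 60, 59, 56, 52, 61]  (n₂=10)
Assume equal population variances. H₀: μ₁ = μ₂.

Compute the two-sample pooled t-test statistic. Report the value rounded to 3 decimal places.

test statistic = -3.371

x̄₁=49.278, s₁=5.143, n₁=18
x̄₂=56.100, s₂=5.109, n₂=10
s_p² = [17·5.143² + 9·5.109²]/26 = 26.3274
SE = √(s_p²·(1/18+1/10)) = 2.0237
t = (49.278−56.100)/2.0237 = -3.3712
df = 26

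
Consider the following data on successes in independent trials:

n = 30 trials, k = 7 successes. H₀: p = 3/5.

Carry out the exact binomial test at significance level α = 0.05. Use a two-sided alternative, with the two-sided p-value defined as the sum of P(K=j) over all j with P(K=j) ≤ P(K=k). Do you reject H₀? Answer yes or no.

reject H₀: yes

Exact binomial: n=30, k=7, p₀=3/5=0.6000
P(X=j) = C(n,j)·p₀^j·(1−p₀)^(n−j); p = Σ P(X=j) over j with P(X=j) ≤ P(X=7)
p-value (two-sided) = 0.00005
At α=0.05: p < α → reject H₀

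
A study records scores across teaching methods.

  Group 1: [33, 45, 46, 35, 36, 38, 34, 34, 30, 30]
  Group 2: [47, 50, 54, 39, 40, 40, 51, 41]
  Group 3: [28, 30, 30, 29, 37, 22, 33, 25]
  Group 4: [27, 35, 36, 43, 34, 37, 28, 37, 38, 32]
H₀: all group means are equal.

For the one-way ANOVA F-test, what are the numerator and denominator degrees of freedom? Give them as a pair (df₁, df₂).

k = 4 groups, N = 36 total
df = (k−1, N−k) = (4−1, 36−4) = (3, 32)

degrees of freedom = [3, 32]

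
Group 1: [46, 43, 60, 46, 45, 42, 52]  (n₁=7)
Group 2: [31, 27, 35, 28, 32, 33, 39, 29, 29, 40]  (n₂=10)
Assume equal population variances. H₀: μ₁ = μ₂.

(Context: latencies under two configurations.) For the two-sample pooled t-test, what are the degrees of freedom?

degrees of freedom = 15

df = n₁ + n₂ − 2 = 7 + 10 − 2 = 15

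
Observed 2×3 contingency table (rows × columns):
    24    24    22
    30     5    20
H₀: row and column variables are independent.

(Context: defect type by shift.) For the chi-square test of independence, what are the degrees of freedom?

degrees of freedom = 2

df = (r−1)(c−1) = (2−1)·(3−1) = 2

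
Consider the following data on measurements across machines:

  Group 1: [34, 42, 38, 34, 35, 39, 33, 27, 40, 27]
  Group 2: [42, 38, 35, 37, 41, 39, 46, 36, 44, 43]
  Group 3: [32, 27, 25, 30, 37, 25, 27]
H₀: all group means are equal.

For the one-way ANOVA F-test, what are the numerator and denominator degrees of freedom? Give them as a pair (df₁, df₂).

degrees of freedom = [2, 24]

k = 3 groups, N = 27 total
df = (k−1, N−k) = (3−1, 27−3) = (2, 24)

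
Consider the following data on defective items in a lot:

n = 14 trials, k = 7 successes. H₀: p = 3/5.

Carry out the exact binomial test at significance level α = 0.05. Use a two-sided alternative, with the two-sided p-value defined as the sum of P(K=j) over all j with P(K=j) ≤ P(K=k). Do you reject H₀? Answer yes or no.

reject H₀: no

Exact binomial: n=14, k=7, p₀=3/5=0.6000
P(X=j) = C(n,j)·p₀^j·(1−p₀)^(n−j); p = Σ P(X=j) over j with P(X=j) ≤ P(X=7)
p-value (two-sided) = 0.58680
At α=0.05: p ≥ α → fail to reject H₀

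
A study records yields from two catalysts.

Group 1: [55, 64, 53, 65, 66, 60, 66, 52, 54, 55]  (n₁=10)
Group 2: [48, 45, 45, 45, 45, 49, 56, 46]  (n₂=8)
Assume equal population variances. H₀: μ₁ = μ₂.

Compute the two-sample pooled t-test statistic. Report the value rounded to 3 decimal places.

x̄₁=59.000, s₁=5.793, n₁=10
x̄₂=47.375, s₂=3.815, n₂=8
s_p² = [9·5.793² + 7·3.815²]/16 = 25.2422
SE = √(s_p²·(1/10+1/8)) = 2.3832
t = (59.000−47.375)/2.3832 = 4.8780
df = 16

test statistic = 4.878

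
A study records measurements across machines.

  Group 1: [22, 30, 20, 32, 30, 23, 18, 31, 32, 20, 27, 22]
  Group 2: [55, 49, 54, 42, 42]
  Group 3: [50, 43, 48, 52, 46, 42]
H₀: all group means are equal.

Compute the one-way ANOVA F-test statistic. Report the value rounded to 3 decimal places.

Group means [25.58, 48.40, 46.83], grand mean 36.087
SSB = Σnᵢ(x̄ᵢ−x̄)² = 2774.876; SSW = ΣΣ(x−x̄ᵢ)² = 538.950
MSB = 2774.876/2 = 1387.4380; MSW = 538.950/20 = 26.9475
F = MSB/MSW = 51.4867
df = (2, 20)

test statistic = 51.487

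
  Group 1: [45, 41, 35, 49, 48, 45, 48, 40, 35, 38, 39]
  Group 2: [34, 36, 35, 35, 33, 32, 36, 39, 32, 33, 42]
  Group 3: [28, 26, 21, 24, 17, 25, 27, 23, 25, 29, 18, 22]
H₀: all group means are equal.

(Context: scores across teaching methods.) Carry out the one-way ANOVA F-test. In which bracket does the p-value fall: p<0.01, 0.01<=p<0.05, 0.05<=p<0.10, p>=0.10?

p-value bracket: p<0.01

Group means [42.09, 35.18, 23.75], grand mean 33.382
SSB = Σnᵢ(x̄ᵢ−x̄)² = 1983.234; SSW = ΣΣ(x−x̄ᵢ)² = 514.795
MSB = 1983.234/2 = 991.6170; MSW = 514.795/31 = 16.6063
F = MSB/MSW = 59.7133
df = (2, 31)
p-value (upper-tail) = 0.00000
→ bracket: p<0.01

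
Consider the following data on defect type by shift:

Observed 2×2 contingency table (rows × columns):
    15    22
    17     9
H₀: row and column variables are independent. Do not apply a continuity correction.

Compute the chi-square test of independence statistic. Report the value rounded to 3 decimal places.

test statistic = 3.771

Row totals [37, 26], col totals [32, 31], n=63
χ² = (15−18.79)²/18.79 + (22−18.21)²/18.21 + (17−13.21)²/13.21 + (9−12.79)²/12.79 = 3.7709
df = 1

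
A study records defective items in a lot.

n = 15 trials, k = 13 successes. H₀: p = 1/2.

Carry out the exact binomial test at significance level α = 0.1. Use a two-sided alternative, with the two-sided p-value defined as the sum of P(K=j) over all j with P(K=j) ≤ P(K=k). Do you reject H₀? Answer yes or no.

reject H₀: yes

Exact binomial: n=15, k=13, p₀=1/2=0.5000
P(X=j) = C(n,j)·p₀^j·(1−p₀)^(n−j); p = Σ P(X=j) over j with P(X=j) ≤ P(X=13)
p-value (two-sided) = 0.00739
At α=0.1: p < α → reject H₀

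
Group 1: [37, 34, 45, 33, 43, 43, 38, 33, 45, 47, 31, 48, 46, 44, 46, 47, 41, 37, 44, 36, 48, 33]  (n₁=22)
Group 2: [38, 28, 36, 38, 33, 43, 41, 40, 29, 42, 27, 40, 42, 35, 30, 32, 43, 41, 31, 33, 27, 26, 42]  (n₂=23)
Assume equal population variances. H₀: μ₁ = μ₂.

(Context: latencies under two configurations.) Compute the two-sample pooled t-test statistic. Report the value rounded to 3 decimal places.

x̄₁=40.864, s₁=5.710, n₁=22
x̄₂=35.522, s₂=5.884, n₂=23
s_p² = [21·5.710² + 22·5.884²]/43 = 33.6356
SE = √(s_p²·(1/22+1/23)) = 1.7295
t = (40.864−35.522)/1.7295 = 3.0886
df = 43

test statistic = 3.089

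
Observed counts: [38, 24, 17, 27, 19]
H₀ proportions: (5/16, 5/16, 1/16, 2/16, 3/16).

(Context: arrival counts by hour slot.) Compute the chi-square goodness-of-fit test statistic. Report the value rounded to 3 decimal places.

test statistic = 25.763

n = 125; E_i = n·p_i = [39.06, 39.06, 7.81, 15.62, 23.44]
χ² = (38−39.06)²/39.06 + (24−39.06)²/39.06 + (17−7.81)²/7.81 + (27−15.62)²/15.62 + (19−23.44)²/23.44 = 25.7627
df = 4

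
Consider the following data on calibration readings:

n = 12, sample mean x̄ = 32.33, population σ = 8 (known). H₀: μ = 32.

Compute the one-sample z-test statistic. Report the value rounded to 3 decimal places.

SE = σ/√n = 8/√12 = 2.3094
z = (x̄−μ₀)/SE = (32.33−32)/2.3094 = 0.1429

test statistic = 0.143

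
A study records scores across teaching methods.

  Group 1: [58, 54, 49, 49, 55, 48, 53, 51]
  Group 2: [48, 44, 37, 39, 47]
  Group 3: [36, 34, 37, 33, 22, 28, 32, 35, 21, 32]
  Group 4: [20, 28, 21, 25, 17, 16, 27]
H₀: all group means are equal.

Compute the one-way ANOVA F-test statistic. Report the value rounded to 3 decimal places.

test statistic = 57.189

Group means [52.12, 43.00, 31.00, 22.00], grand mean 36.533
SSB = Σnᵢ(x̄ᵢ−x̄)² = 3938.592; SSW = ΣΣ(x−x̄ᵢ)² = 596.875
MSB = 3938.592/3 = 1312.8639; MSW = 596.875/26 = 22.9567
F = MSB/MSW = 57.1886
df = (3, 26)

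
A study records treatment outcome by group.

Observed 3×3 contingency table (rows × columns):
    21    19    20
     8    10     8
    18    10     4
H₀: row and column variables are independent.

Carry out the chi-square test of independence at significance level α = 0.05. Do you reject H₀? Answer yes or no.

reject H₀: no

Row totals [60, 26, 32], col totals [47, 39, 32], n=118
χ² = (21−23.90)²/23.90 + (19−19.83)²/19.83 + (20−16.27)²/16.27 + (8−10.36)²/10.36 + (10−8.59)²/8.59 + (8−7.05)²/7.05 + (18−12.75)²/12.75 + (10−10.58)²/10.58 + (4−8.68)²/8.68 = 6.8539
df = 4
p-value (upper-tail) = 0.14381
At α=0.05: p ≥ α → fail to reject H₀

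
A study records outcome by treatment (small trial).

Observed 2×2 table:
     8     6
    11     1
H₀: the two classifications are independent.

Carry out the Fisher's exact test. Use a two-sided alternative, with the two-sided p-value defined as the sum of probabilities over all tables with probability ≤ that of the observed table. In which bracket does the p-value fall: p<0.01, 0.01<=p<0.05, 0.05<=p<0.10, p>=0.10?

Margins: r₁=14, r₂=12, c₁=19, c₂=7, n=26
p_obs = C(14,8)·C(12,11)/C(26,19); sum pmf over tables with pmf ≤ p_obs
p-value (two-sided) = 0.08087
→ bracket: 0.05<=p<0.10

p-value bracket: 0.05<=p<0.10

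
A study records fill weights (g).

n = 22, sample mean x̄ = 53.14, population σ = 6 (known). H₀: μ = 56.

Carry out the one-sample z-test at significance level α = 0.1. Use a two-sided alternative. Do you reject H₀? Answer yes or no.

reject H₀: yes

SE = σ/√n = 6/√22 = 1.2792
z = (x̄−μ₀)/SE = (53.14−56)/1.2792 = -2.2358
p-value (two-sided) = 0.02537
At α=0.1: p < α → reject H₀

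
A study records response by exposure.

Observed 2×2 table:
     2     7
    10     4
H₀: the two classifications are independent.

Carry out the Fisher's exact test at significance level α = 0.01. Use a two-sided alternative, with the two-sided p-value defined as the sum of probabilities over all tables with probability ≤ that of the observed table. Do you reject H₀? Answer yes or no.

Margins: r₁=9, r₂=14, c₁=12, c₂=11, n=23
p_obs = C(9,2)·C(14,10)/C(23,12); sum pmf over tables with pmf ≤ p_obs
p-value (two-sided) = 0.03607
At α=0.01: p ≥ α → fail to reject H₀

reject H₀: no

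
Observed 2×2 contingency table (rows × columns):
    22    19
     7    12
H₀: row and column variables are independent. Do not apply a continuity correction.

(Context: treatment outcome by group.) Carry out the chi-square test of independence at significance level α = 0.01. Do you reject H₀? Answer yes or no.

reject H₀: no

Row totals [41, 19], col totals [29, 31], n=60
χ² = (22−19.82)²/19.82 + (19−21.18)²/21.18 + (7−9.18)²/9.18 + (12−9.82)²/9.82 = 1.4703
df = 1
p-value (upper-tail) = 0.22530
At α=0.01: p ≥ α → fail to reject H₀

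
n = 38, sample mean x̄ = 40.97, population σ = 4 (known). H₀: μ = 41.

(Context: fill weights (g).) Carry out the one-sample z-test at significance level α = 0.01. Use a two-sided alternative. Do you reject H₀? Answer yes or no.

SE = σ/√n = 4/√38 = 0.6489
z = (x̄−μ₀)/SE = (40.97−41)/0.6489 = -0.0462
p-value (two-sided) = 0.96312
At α=0.01: p ≥ α → fail to reject H₀

reject H₀: no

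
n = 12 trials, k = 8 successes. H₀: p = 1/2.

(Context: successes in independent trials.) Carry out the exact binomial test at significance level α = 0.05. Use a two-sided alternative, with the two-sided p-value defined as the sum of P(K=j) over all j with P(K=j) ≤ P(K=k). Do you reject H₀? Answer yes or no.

reject H₀: no

Exact binomial: n=12, k=8, p₀=1/2=0.5000
P(X=j) = C(n,j)·p₀^j·(1−p₀)^(n−j); p = Σ P(X=j) over j with P(X=j) ≤ P(X=8)
p-value (two-sided) = 0.38770
At α=0.05: p ≥ α → fail to reject H₀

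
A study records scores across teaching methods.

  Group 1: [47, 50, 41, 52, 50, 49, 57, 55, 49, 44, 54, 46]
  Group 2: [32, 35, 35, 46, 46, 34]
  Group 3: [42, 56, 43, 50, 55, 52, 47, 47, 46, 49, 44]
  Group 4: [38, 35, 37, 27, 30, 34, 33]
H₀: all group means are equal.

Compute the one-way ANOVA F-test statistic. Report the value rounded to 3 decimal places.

test statistic = 22.547

Group means [49.50, 38.00, 48.27, 33.43], grand mean 44.083
SSB = Σnᵢ(x̄ᵢ−x̄)² = 1561.854; SSW = ΣΣ(x−x̄ᵢ)² = 738.896
MSB = 1561.854/3 = 520.6180; MSW = 738.896/32 = 23.0905
F = MSB/MSW = 22.5468
df = (3, 32)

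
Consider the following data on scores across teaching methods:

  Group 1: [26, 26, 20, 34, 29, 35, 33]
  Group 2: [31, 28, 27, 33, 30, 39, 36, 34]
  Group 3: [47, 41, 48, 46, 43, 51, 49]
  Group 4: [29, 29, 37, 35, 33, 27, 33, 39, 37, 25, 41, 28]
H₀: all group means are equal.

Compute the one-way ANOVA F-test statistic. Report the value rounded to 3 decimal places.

Group means [29.00, 32.25, 46.43, 32.75], grand mean 34.676
SSB = Σnᵢ(x̄ᵢ−x̄)² = 1283.977; SSW = ΣΣ(x−x̄ᵢ)² = 655.464
MSB = 1283.977/3 = 427.9923; MSW = 655.464/30 = 21.8488
F = MSB/MSW = 19.5888
df = (3, 30)

test statistic = 19.589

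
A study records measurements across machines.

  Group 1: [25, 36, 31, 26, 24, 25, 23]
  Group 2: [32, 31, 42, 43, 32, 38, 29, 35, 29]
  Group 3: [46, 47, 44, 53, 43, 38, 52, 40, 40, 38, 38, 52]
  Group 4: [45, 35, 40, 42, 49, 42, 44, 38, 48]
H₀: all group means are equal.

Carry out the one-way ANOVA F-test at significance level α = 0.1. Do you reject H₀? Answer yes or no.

Group means [27.14, 34.56, 44.25, 42.56], grand mean 38.243
SSB = Σnᵢ(x̄ᵢ−x̄)² = 1585.259; SSW = ΣΣ(x−x̄ᵢ)² = 883.552
MSB = 1585.259/3 = 528.4197; MSW = 883.552/33 = 26.7743
F = MSB/MSW = 19.7361
df = (3, 33)
p-value (upper-tail) = 0.00000
At α=0.1: p < α → reject H₀

reject H₀: yes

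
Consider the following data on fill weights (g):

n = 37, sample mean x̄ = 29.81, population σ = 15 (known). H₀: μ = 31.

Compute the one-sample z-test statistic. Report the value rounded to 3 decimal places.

test statistic = -0.483

SE = σ/√n = 15/√37 = 2.4660
z = (x̄−μ₀)/SE = (29.81−31)/2.4660 = -0.4826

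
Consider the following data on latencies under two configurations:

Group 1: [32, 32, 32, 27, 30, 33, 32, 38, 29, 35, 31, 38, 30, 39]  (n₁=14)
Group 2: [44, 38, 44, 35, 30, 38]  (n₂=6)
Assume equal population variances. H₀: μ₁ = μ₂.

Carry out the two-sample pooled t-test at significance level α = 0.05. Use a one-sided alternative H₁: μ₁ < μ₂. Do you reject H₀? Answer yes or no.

reject H₀: yes

x̄₁=32.714, s₁=3.583, n₁=14
x̄₂=38.167, s₂=5.382, n₂=6
s_p² = [13·3.583² + 5·5.382²]/18 = 17.3161
SE = √(s_p²·(1/14+1/6)) = 2.0305
t = (32.714−38.167)/2.0305 = -2.6853
df = 18
p-value (one-sided, H₁ less) = 0.00756
At α=0.05: p < α → reject H₀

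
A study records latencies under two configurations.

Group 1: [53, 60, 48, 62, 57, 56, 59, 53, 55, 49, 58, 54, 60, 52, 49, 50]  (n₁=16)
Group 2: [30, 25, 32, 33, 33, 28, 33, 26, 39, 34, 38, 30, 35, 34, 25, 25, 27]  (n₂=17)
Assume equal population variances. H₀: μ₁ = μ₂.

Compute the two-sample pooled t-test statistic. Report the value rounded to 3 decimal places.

x̄₁=54.688, s₁=4.408, n₁=16
x̄₂=31.000, s₂=4.472, n₂=17
s_p² = [15·4.408² + 16·4.472²]/31 = 19.7238
SE = √(s_p²·(1/16+1/17)) = 1.5469
t = (54.688−31.000)/1.5469 = 15.3127
df = 31

test statistic = 15.313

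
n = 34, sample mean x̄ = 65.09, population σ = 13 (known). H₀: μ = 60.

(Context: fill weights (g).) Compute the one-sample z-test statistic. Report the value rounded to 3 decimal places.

SE = σ/√n = 13/√34 = 2.2295
z = (x̄−μ₀)/SE = (65.09−60)/2.2295 = 2.2830

test statistic = 2.283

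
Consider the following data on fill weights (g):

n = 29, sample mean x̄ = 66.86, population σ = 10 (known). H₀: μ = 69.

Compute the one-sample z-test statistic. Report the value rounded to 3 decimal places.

test statistic = -1.152

SE = σ/√n = 10/√29 = 1.8570
z = (x̄−μ₀)/SE = (66.86−69)/1.8570 = -1.1524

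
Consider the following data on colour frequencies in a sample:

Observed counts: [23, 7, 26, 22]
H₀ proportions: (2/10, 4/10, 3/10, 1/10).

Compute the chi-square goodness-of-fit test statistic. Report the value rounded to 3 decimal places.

n = 78; E_i = n·p_i = [15.60, 31.20, 23.40, 7.80]
χ² = (23−15.60)²/15.60 + (7−31.20)²/31.20 + (26−23.40)²/23.40 + (22−7.80)²/7.80 = 48.4209
df = 3

test statistic = 48.421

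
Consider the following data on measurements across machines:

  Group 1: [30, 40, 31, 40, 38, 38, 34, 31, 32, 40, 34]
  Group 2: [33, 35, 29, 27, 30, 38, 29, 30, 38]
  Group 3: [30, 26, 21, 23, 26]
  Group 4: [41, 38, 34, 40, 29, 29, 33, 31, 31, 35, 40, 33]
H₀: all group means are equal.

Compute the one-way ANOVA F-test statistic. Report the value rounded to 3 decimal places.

Group means [35.27, 32.11, 25.20, 34.50], grand mean 32.892
SSB = Σnᵢ(x̄ᵢ−x̄)² = 394.697; SSW = ΣΣ(x−x̄ᵢ)² = 544.871
MSB = 394.697/3 = 131.5656; MSW = 544.871/33 = 16.5112
F = MSB/MSW = 7.9682
df = (3, 33)

test statistic = 7.968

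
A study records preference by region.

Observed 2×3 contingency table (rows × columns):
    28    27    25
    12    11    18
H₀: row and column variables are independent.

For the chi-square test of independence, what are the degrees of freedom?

df = (r−1)(c−1) = (2−1)·(3−1) = 2

degrees of freedom = 2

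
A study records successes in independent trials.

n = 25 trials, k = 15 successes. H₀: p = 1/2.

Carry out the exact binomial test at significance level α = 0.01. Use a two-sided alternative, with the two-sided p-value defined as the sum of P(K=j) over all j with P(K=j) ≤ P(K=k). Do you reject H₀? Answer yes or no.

Exact binomial: n=25, k=15, p₀=1/2=0.5000
P(X=j) = C(n,j)·p₀^j·(1−p₀)^(n−j); p = Σ P(X=j) over j with P(X=j) ≤ P(X=15)
p-value (two-sided) = 0.42436
At α=0.01: p ≥ α → fail to reject H₀

reject H₀: no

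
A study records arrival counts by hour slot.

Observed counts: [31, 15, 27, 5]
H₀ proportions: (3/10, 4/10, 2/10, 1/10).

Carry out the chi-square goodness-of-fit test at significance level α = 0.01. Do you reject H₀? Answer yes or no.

n = 78; E_i = n·p_i = [23.40, 31.20, 15.60, 7.80]
χ² = (31−23.40)²/23.40 + (15−31.20)²/31.20 + (27−15.60)²/15.60 + (5−7.80)²/7.80 = 20.2158
df = 3
p-value (upper-tail) = 0.00015
At α=0.01: p < α → reject H₀

reject H₀: yes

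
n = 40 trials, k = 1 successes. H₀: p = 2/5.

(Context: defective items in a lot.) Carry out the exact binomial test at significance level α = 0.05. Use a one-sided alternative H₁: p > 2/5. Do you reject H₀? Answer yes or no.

Exact binomial: n=40, k=1, p₀=2/5=0.4000
P(X≥1) from Σ C(n,i)·p₀^i·(1−p₀)^(n−i)
p-value (one-sided, H₁ greater) = 1.00000
At α=0.05: p ≥ α → fail to reject H₀

reject H₀: no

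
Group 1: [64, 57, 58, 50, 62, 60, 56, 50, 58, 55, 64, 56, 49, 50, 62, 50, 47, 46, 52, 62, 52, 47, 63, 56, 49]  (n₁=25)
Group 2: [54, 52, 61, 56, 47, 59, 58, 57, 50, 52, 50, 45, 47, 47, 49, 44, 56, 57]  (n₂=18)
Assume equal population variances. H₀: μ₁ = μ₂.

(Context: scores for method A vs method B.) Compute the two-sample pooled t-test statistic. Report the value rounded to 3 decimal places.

test statistic = 1.578

x̄₁=55.000, s₁=5.852, n₁=25
x̄₂=52.278, s₂=5.177, n₂=18
s_p² = [24·5.852² + 17·5.177²]/41 = 31.1612
SE = √(s_p²·(1/25+1/18)) = 1.7256
t = (55.000−52.278)/1.7256 = 1.5776
df = 41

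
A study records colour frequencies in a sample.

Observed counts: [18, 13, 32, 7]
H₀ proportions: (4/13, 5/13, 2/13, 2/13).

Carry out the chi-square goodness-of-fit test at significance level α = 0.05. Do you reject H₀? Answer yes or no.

reject H₀: yes

n = 70; E_i = n·p_i = [21.54, 26.92, 10.77, 10.77]
χ² = (18−21.54)²/21.54 + (13−26.92)²/26.92 + (32−10.77)²/10.77 + (7−10.77)²/10.77 = 50.9557
df = 3
p-value (upper-tail) = 0.00000
At α=0.05: p < α → reject H₀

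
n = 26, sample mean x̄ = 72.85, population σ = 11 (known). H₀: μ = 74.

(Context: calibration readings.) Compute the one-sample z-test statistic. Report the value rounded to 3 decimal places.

SE = σ/√n = 11/√26 = 2.1573
z = (x̄−μ₀)/SE = (72.85−74)/2.1573 = -0.5331

test statistic = -0.533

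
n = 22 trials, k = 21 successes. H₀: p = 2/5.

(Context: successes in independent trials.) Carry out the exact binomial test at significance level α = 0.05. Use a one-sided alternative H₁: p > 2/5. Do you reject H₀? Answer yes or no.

Exact binomial: n=22, k=21, p₀=2/5=0.4000
P(X≥21) from Σ C(n,i)·p₀^i·(1−p₀)^(n−i)
p-value (one-sided, H₁ greater) = 0.00000
At α=0.05: p < α → reject H₀

reject H₀: yes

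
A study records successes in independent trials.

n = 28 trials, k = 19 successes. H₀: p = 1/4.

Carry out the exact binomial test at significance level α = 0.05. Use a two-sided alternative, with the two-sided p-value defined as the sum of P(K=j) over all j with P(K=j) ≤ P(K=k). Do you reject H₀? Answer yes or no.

Exact binomial: n=28, k=19, p₀=1/4=0.2500
P(X=j) = C(n,j)·p₀^j·(1−p₀)^(n−j); p = Σ P(X=j) over j with P(X=j) ≤ P(X=19)
p-value (two-sided) = 0.00000
At α=0.05: p < α → reject H₀

reject H₀: yes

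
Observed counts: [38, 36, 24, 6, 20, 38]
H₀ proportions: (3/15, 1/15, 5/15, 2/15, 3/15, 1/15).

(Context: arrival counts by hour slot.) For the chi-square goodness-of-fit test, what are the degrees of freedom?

degrees of freedom = 5

df = k − 1 = 6 − 1 = 5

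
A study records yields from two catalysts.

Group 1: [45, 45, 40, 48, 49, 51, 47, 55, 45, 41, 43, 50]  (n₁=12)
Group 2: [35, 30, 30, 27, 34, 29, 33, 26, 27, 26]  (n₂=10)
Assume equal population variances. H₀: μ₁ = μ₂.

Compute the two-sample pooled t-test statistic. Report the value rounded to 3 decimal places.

x̄₁=46.583, s₁=4.316, n₁=12
x̄₂=29.700, s₂=3.335, n₂=10
s_p² = [11·4.316² + 9·3.335²]/20 = 15.2508
SE = √(s_p²·(1/12+1/10)) = 1.6721
t = (46.583−29.700)/1.6721 = 10.0970
df = 20

test statistic = 10.097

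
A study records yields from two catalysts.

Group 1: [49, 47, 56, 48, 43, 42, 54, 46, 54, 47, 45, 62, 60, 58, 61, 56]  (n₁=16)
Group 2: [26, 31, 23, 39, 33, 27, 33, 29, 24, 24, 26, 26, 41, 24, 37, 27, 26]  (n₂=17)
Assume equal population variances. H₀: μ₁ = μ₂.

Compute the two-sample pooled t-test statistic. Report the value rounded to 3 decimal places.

test statistic = 10.597

x̄₁=51.750, s₁=6.638, n₁=16
x̄₂=29.176, s₂=5.582, n₂=17
s_p² = [15·6.638² + 16·5.582²]/31 = 37.4023
SE = √(s_p²·(1/16+1/17)) = 2.1302
t = (51.750−29.176)/2.1302 = 10.5969
df = 31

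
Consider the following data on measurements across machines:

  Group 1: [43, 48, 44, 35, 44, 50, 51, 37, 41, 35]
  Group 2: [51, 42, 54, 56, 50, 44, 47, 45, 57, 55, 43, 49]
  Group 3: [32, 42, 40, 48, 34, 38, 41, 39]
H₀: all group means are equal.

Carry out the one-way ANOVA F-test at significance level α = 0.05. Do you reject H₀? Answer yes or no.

Group means [42.80, 49.42, 39.25], grand mean 44.500
SSB = Σnᵢ(x̄ᵢ−x̄)² = 539.483; SSW = ΣΣ(x−x̄ᵢ)² = 784.017
MSB = 539.483/2 = 269.7417; MSW = 784.017/27 = 29.0377
F = MSB/MSW = 9.2894
df = (2, 27)
p-value (upper-tail) = 0.00085
At α=0.05: p < α → reject H₀

reject H₀: yes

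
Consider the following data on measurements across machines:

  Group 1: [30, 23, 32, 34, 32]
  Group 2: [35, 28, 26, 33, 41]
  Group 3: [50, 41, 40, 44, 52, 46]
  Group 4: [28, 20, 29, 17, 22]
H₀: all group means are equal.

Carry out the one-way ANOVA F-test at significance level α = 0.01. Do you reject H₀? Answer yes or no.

reject H₀: yes

Group means [30.20, 32.60, 45.50, 23.20], grand mean 33.476
SSB = Σnᵢ(x̄ᵢ−x̄)² = 1452.938; SSW = ΣΣ(x−x̄ᵢ)² = 436.300
MSB = 1452.938/3 = 484.3127; MSW = 436.300/17 = 25.6647
F = MSB/MSW = 18.8708
df = (3, 17)
p-value (upper-tail) = 0.00001
At α=0.01: p < α → reject H₀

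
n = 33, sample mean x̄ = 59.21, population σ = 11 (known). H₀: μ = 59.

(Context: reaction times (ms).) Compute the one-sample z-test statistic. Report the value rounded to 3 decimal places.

test statistic = 0.110

SE = σ/√n = 11/√33 = 1.9149
z = (x̄−μ₀)/SE = (59.21−59)/1.9149 = 0.1097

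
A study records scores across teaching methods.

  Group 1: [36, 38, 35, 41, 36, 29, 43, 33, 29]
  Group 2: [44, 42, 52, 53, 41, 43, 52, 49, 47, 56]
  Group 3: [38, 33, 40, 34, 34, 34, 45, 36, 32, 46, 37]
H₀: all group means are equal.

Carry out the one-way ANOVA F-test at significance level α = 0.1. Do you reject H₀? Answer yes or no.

Group means [35.56, 47.90, 37.18], grand mean 40.267
SSB = Σnᵢ(x̄ᵢ−x̄)² = 887.108; SSW = ΣΣ(x−x̄ᵢ)² = 656.759
MSB = 887.108/2 = 443.5540; MSW = 656.759/27 = 24.3244
F = MSB/MSW = 18.2349
df = (2, 27)
p-value (upper-tail) = 0.00001
At α=0.1: p < α → reject H₀

reject H₀: yes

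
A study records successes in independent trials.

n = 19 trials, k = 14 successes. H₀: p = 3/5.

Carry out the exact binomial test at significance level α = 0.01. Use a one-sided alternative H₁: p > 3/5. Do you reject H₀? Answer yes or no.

Exact binomial: n=19, k=14, p₀=3/5=0.6000
P(X≥14) from Σ C(n,i)·p₀^i·(1−p₀)^(n−i)
p-value (one-sided, H₁ greater) = 0.16292
At α=0.01: p ≥ α → fail to reject H₀

reject H₀: no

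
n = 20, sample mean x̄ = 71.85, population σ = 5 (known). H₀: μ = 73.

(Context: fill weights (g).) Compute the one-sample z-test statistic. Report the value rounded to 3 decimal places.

SE = σ/√n = 5/√20 = 1.1180
z = (x̄−μ₀)/SE = (71.85−73)/1.1180 = -1.0286

test statistic = -1.029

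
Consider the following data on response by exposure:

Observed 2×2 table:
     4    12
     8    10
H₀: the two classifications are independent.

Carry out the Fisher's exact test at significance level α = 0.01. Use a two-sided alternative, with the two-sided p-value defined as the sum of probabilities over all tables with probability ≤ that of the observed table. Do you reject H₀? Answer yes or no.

reject H₀: no

Margins: r₁=16, r₂=18, c₁=12, c₂=22, n=34
p_obs = C(16,4)·C(18,8)/C(34,12); sum pmf over tables with pmf ≤ p_obs
p-value (two-sided) = 0.29665
At α=0.01: p ≥ α → fail to reject H₀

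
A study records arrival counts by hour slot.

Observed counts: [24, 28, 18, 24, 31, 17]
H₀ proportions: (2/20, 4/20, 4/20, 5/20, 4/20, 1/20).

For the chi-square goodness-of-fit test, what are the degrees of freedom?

degrees of freedom = 5

df = k − 1 = 6 − 1 = 5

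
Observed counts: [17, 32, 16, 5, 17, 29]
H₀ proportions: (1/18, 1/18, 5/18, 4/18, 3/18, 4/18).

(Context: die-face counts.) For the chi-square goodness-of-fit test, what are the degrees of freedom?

degrees of freedom = 5

df = k − 1 = 6 − 1 = 5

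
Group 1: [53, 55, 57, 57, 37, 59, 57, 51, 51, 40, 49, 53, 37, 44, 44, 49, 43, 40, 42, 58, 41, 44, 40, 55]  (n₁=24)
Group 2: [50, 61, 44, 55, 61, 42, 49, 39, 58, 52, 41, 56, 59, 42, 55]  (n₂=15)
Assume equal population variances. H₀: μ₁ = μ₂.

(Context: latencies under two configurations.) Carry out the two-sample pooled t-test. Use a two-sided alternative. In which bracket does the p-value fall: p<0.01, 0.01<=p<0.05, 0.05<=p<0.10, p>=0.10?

p-value bracket: p>=0.10

x̄₁=48.167, s₁=7.293, n₁=24
x̄₂=50.933, s₂=7.704, n₂=15
s_p² = [23·7.293² + 14·7.704²]/37 = 55.5207
SE = √(s_p²·(1/24+1/15)) = 2.4525
t = (48.167−50.933)/2.4525 = -1.1281
df = 37
p-value (two-sided) = 0.26654
→ bracket: p>=0.10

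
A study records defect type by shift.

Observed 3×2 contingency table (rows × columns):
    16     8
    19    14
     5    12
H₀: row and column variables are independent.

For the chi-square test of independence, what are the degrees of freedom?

df = (r−1)(c−1) = (3−1)·(2−1) = 2

degrees of freedom = 2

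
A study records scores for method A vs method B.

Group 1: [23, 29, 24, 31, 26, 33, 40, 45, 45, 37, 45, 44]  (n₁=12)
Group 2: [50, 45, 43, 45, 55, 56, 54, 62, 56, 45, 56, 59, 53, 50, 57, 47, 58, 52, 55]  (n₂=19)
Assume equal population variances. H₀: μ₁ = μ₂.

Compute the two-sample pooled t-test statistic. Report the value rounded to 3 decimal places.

x̄₁=35.167, s₁=8.590, n₁=12
x̄₂=52.526, s₂=5.461, n₂=19
s_p² = [11·8.590² + 18·5.461²]/29 = 46.4967
SE = √(s_p²·(1/12+1/19)) = 2.5143
t = (35.167−52.526)/2.5143 = -6.9043
df = 29

test statistic = -6.904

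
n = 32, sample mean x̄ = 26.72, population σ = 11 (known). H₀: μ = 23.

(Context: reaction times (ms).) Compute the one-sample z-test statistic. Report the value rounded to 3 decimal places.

test statistic = 1.913

SE = σ/√n = 11/√32 = 1.9445
z = (x̄−μ₀)/SE = (26.72−23)/1.9445 = 1.9130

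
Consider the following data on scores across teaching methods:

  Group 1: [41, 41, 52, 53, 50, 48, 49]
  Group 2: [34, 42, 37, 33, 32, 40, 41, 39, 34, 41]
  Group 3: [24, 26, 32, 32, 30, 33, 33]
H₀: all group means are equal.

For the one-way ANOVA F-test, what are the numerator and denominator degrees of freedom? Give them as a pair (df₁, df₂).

degrees of freedom = [2, 21]

k = 3 groups, N = 24 total
df = (k−1, N−k) = (3−1, 24−3) = (2, 21)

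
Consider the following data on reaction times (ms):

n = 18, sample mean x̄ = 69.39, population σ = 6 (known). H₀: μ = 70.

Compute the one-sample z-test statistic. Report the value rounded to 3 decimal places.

SE = σ/√n = 6/√18 = 1.4142
z = (x̄−μ₀)/SE = (69.39−70)/1.4142 = -0.4313

test statistic = -0.431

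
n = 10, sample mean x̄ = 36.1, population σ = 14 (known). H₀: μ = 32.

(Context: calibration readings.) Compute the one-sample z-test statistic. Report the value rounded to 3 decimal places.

SE = σ/√n = 14/√10 = 4.4272
z = (x̄−μ₀)/SE = (36.1−32)/4.4272 = 0.9261

test statistic = 0.926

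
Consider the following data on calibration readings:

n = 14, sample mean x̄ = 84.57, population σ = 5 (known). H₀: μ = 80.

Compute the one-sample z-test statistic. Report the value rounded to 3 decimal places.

test statistic = 3.420

SE = σ/√n = 5/√14 = 1.3363
z = (x̄−μ₀)/SE = (84.57−80)/1.3363 = 3.4199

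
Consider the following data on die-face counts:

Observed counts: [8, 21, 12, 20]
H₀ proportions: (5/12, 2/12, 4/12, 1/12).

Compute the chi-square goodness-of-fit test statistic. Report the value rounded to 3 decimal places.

test statistic = 70.666

n = 61; E_i = n·p_i = [25.42, 10.17, 20.33, 5.08]
χ² = (8−25.42)²/25.42 + (21−10.17)²/10.17 + (12−20.33)²/20.33 + (20−5.08)²/5.08 = 70.6656
df = 3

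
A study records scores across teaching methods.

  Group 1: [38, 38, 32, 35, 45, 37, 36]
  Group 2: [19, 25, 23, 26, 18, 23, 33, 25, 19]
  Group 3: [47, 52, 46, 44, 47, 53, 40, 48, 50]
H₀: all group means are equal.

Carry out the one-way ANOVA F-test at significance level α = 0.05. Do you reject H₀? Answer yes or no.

Group means [37.29, 23.44, 47.44], grand mean 35.960
SSB = Σnᵢ(x̄ᵢ−x̄)² = 2609.087; SSW = ΣΣ(x−x̄ᵢ)² = 395.873
MSB = 2609.087/2 = 1304.5435; MSW = 395.873/22 = 17.9942
F = MSB/MSW = 72.4979
df = (2, 22)
p-value (upper-tail) = 0.00000
At α=0.05: p < α → reject H₀

reject H₀: yes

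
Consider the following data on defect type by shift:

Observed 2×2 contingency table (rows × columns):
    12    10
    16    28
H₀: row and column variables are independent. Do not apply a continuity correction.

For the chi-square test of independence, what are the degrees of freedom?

degrees of freedom = 1

df = (r−1)(c−1) = (2−1)·(2−1) = 1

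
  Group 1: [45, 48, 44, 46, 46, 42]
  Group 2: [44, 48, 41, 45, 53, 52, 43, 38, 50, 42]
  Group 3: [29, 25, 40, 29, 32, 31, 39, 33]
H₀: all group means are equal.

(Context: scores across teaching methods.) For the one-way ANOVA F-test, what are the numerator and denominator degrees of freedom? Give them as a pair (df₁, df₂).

degrees of freedom = [2, 21]

k = 3 groups, N = 24 total
df = (k−1, N−k) = (3−1, 24−3) = (2, 21)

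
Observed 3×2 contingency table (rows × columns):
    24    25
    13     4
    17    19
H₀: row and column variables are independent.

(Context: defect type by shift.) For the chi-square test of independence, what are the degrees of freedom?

degrees of freedom = 2

df = (r−1)(c−1) = (3−1)·(2−1) = 2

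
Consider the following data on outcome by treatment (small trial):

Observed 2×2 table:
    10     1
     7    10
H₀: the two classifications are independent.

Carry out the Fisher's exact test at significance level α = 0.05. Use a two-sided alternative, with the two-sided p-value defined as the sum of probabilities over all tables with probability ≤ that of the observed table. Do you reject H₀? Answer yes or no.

Margins: r₁=11, r₂=17, c₁=17, c₂=11, n=28
p_obs = C(11,10)·C(17,7)/C(28,17); sum pmf over tables with pmf ≤ p_obs
p-value (two-sided) = 0.01612
At α=0.05: p < α → reject H₀

reject H₀: yes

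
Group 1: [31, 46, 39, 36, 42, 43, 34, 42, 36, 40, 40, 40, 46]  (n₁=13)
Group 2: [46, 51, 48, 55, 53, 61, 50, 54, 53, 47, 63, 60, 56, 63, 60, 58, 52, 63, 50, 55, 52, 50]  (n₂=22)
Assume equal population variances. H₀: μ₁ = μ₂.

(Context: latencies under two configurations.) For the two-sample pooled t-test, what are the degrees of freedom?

degrees of freedom = 33

df = n₁ + n₂ − 2 = 13 + 22 − 2 = 33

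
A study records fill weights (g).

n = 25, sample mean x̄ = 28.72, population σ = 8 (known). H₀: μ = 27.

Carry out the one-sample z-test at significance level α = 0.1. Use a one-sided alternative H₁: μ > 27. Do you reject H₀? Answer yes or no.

reject H₀: no

SE = σ/√n = 8/√25 = 1.6000
z = (x̄−μ₀)/SE = (28.72−27)/1.6000 = 1.0750
p-value (one-sided, H₁ greater) = 0.14119
At α=0.1: p ≥ α → fail to reject H₀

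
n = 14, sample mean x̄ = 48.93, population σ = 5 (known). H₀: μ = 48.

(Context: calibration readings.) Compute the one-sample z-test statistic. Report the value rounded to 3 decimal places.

SE = σ/√n = 5/√14 = 1.3363
z = (x̄−μ₀)/SE = (48.93−48)/1.3363 = 0.6959

test statistic = 0.696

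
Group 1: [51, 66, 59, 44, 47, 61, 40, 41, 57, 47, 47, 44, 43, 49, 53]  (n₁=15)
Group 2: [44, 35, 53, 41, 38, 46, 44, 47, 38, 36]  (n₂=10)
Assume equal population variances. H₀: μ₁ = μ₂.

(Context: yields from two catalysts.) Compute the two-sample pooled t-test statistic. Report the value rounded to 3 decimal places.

x̄₁=49.933, s₁=7.778, n₁=15
x̄₂=42.200, s₂=5.653, n₂=10
s_p² = [14·7.778² + 9·5.653²]/23 = 49.3275
SE = √(s_p²·(1/15+1/10)) = 2.8673
t = (49.933−42.200)/2.8673 = 2.6971
df = 23

test statistic = 2.697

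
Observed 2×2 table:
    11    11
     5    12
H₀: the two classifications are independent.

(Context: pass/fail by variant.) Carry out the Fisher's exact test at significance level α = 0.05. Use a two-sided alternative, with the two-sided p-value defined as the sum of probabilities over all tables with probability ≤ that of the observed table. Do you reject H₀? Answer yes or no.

Margins: r₁=22, r₂=17, c₁=16, c₂=23, n=39
p_obs = C(22,11)·C(17,5)/C(39,16); sum pmf over tables with pmf ≤ p_obs
p-value (two-sided) = 0.32513
At α=0.05: p ≥ α → fail to reject H₀

reject H₀: no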